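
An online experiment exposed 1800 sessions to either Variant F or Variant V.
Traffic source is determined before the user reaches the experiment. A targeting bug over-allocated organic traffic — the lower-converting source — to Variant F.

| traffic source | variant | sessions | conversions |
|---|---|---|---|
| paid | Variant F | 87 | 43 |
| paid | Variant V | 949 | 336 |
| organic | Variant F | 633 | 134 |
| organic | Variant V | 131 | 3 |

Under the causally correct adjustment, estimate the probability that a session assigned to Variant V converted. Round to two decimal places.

0.21

The imbalance in traffic source arose from how sessions were allocated, not from anything the variant did; and traffic source independently affects the outcome. The pooled gap is confounded — condition on traffic source.
Standardising Variant V to the population traffic source mix: 0.576·336/949 + 0.424·3/131 = 0.213.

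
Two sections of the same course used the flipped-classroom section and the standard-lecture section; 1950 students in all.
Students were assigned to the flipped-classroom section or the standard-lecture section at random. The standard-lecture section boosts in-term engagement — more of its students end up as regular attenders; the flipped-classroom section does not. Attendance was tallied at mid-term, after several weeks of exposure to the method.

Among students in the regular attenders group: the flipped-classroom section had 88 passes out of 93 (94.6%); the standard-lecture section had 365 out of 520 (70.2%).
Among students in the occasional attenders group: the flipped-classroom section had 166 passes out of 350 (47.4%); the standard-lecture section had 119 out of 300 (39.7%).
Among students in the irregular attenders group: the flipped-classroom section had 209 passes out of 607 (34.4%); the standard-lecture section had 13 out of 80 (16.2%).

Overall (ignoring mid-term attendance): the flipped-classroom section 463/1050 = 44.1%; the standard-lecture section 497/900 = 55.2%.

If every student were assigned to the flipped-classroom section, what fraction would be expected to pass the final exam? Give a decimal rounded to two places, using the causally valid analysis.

0.44

the flipped-classroom section is higher inside every mid-term attendance stratum but the standard-lecture section is higher in aggregate. Whether to stratify depends on how mid-term attendance relates to the teaching method.
Mid-term attendance is recorded after the teaching method and is itself shifted by it — it sits on the causal path from teaching method to outcome. Conditioning on a mediator would strip out part of the effect we want; the pooled comparison gives the total causal effect.
So P(outcome | do(the flipped-classroom section)) is just the pooled rate for the flipped-classroom section: 463/1050 = 0.441.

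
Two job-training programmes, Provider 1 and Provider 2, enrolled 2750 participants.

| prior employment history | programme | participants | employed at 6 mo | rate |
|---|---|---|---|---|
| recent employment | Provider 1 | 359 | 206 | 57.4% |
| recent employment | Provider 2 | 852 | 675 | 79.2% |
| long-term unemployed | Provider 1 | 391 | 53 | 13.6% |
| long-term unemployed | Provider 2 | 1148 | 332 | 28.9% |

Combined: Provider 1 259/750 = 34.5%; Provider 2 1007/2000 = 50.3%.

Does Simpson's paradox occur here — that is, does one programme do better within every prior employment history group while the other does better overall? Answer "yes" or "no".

no

Within each prior employment history level (recent employment 57.4% vs 79.2%; long-term unemployed 13.6% vs 28.9%), Provider 2 has the higher rate every time. Pooled: 34.5% vs 50.3% — Provider 2 has the higher rate overall. They agree.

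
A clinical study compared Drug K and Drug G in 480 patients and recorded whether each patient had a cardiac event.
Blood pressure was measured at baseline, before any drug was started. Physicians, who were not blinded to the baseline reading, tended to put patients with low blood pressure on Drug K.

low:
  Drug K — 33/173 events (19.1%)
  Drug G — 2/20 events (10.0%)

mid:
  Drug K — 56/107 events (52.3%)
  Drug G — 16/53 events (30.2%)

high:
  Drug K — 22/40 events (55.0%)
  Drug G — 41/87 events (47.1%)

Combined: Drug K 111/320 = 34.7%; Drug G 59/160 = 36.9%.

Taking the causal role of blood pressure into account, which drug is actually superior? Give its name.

The stratified and pooled comparisons disagree (Drug G wins within each blood pressure; Drug K wins overall), so the answer turns on the causal role of blood pressure.
Blood pressure differs across drugs for reasons unrelated to any effect of the drug itself, and it separately predicts the outcome — a classic confounder. We must compare within blood pressure levels.
Within each level — low: 19.1% vs 10.0%; mid: 52.3% vs 30.2%; high: 55.0% vs 47.1% — Drug G is lower every time.

Drug G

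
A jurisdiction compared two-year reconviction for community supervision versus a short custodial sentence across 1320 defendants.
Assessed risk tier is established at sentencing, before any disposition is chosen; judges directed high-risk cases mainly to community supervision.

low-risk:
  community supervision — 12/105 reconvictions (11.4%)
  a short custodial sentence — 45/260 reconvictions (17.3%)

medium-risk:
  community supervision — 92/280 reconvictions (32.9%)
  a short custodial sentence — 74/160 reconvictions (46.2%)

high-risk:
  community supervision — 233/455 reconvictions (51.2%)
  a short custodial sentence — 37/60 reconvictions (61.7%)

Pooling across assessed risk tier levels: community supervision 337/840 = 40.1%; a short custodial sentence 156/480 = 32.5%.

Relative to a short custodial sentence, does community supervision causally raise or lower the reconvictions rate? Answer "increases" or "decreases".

decreases

Here assessed risk tier is a common cause — it drives both which disposition a case falls under and the outcome. The crude comparison mixes populations; the stratum-specific rates are the causally relevant ones.
Within each level — low-risk: 11.4% vs 17.3%; medium-risk: 32.9% vs 46.2%; high-risk: 51.2% vs 61.7% — community supervision is lower every time.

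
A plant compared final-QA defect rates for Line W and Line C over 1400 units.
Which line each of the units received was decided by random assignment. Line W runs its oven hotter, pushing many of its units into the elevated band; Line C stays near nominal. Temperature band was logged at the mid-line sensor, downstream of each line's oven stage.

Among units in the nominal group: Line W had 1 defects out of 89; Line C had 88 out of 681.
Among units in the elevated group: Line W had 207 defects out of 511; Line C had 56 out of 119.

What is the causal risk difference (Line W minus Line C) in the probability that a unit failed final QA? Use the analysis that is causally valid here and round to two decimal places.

+0.17

Within every in-process temperature band level Line W has the lower rate, yet pooled Line C does — Simpson's reversal.
Because the line influences in-process temperature band, in-process temperature band is a post-treatment mediator, not a confounder. Stratifying on it would bias the estimate; the causal effect is the crude pooled difference.
The causal difference is the pooled difference: 0.347 − 0.180 = +0.167.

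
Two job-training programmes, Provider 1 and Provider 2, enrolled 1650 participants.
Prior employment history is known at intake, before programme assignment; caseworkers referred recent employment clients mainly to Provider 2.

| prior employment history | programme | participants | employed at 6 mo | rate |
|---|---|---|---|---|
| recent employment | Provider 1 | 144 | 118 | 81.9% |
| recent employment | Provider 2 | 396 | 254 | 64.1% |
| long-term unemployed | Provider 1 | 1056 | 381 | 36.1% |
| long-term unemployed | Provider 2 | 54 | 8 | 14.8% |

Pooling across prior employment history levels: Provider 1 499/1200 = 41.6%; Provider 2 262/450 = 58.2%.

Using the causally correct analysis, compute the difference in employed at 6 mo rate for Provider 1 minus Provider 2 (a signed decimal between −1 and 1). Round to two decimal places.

Provider 1 is higher inside every prior employment history stratum but Provider 2 is higher in aggregate. Whether to stratify depends on how prior employment history relates to the programme.
The imbalance in prior employment history arose from how participants were allocated, not from anything the programme did; and prior employment history independently affects the outcome. The pooled gap is confounded — condition on prior employment history.
Adjusting over the population distribution of prior employment history: 0.327·(0.819−0.641) + 0.673·(0.361−0.148) = +0.201.

+0.20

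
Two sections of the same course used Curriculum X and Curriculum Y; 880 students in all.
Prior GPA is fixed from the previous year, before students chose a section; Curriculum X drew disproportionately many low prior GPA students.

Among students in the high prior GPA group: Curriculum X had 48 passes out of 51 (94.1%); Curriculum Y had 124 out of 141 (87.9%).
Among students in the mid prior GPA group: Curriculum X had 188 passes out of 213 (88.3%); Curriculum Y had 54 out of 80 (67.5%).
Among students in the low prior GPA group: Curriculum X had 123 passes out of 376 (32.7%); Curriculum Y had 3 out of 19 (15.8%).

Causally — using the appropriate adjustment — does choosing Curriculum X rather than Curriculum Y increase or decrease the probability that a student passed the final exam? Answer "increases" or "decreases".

Prior GPA band satisfies the back-door criterion: it is not a descendant of the teaching method, and it blocks the spurious path from teaching method to outcome. Adjusting for it (i.e., using the within-prior GPA band rates) gives the causal effect.
Within each level — high prior GPA: 94.1% vs 87.9%; mid prior GPA: 88.3% vs 67.5%; low prior GPA: 32.7% vs 15.8% — Curriculum X is higher every time.

increases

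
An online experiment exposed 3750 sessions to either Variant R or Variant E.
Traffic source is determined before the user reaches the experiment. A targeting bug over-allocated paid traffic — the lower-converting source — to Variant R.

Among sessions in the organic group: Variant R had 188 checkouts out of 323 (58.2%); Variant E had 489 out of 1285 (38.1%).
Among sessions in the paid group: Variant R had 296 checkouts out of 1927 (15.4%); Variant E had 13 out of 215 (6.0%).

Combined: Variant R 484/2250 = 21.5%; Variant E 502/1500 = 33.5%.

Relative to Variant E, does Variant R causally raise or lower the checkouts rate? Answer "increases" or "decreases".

Traffic source satisfies the back-door criterion: it is not a descendant of the variant, and it blocks the spurious path from variant to outcome. Adjusting for it (i.e., using the within-traffic source rates) gives the causal effect.
Within each level — organic: 58.2% vs 38.1%; paid: 15.4% vs 6.0% — Variant R is higher every time.

increases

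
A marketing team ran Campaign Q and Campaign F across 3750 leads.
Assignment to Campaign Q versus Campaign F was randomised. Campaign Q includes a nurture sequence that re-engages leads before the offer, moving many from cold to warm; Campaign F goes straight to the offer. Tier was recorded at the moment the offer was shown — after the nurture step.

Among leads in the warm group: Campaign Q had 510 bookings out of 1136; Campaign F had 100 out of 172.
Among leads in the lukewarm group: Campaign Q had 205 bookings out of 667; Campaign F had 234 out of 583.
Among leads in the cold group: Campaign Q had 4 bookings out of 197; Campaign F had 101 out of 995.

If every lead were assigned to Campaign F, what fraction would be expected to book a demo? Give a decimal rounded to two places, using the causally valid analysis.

The stratified and pooled comparisons disagree (Campaign F wins within each engagement tier; Campaign Q wins overall), so the answer turns on the causal role of engagement tier.
Engagement tier here is a post-treatment variable shaped by the campaign; conditioning on it would introduce bias rather than remove it. The overall comparison is the causal one.
So P(outcome | do(Campaign F)) is just the pooled rate for Campaign F: 435/1750 = 0.249.

0.25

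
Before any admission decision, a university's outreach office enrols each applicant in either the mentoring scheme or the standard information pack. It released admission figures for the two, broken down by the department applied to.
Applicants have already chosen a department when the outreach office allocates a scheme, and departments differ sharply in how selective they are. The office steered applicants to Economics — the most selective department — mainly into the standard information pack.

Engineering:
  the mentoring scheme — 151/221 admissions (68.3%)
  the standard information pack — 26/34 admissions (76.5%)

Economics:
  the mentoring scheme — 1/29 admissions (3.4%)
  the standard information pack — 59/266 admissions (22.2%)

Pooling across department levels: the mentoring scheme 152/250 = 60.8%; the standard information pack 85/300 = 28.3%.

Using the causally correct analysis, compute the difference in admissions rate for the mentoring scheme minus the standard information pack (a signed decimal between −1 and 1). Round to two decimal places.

-0.14

The department-specific comparison favours the standard information pack throughout, but the pooled figures favour the mentoring scheme. The question is whether to condition on department.
The imbalance in department arose from how applicants were allocated, not from anything the outreach scheme did; and department independently affects the outcome. The pooled gap is confounded — condition on department.
Adjusting over the population distribution of department: 0.464·(0.683−0.765) + 0.536·(0.034−0.222) = -0.138.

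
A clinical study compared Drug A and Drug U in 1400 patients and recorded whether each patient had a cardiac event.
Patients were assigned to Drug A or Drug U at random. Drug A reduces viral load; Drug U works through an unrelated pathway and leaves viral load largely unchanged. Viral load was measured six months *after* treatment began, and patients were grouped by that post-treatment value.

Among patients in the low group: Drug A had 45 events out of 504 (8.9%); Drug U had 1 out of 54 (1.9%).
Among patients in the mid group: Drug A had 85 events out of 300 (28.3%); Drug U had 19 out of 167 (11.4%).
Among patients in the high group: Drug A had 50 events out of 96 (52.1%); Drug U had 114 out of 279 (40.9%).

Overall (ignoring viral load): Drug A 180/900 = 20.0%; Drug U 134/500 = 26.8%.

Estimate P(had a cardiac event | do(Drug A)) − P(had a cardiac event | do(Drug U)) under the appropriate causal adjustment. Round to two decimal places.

Drug U is lower inside every viral load stratum but Drug A is lower in aggregate. Whether to stratify depends on how viral load relates to the drug.
Viral load here is a post-treatment variable shaped by the drug; conditioning on it would introduce bias rather than remove it. The overall comparison is the causal one.
The causal difference is the pooled difference: 0.200 − 0.268 = -0.068.

-0.07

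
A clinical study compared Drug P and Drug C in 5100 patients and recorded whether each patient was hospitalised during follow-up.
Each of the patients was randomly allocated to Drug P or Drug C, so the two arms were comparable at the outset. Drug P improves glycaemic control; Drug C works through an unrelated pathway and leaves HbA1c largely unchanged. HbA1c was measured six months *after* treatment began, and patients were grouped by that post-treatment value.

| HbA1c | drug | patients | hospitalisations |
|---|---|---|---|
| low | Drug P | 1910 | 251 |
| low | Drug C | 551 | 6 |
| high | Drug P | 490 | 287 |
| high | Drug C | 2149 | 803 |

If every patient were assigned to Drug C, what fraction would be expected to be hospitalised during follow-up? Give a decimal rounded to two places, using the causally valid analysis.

0.30

The stratified and pooled comparisons disagree (Drug C wins within each HbA1c; Drug P wins overall), so the answer turns on the causal role of HbA1c.
The distribution of HbA1c is itself part of what the drug does — it is an intermediate outcome. Holding it fixed would remove that part of the effect; the total effect is the pooled difference.
So P(outcome | do(Drug C)) is just the pooled rate for Drug C: 809/2700 = 0.300.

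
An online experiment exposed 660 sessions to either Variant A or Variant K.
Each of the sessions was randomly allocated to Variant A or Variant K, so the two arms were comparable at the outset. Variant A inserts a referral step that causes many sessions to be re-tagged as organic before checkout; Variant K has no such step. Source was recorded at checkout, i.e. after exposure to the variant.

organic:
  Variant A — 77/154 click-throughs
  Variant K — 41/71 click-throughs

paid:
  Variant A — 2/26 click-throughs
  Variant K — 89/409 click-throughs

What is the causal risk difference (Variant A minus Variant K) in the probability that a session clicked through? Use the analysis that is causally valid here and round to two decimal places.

Within every traffic source level Variant K has the higher rate, yet pooled Variant A does — Simpson's reversal.
Traffic source is recorded after the variant and is itself shifted by it — it sits on the causal path from variant to outcome. Conditioning on a mediator would strip out part of the effect we want; the pooled comparison gives the total causal effect.
The causal difference is the pooled difference: 0.439 − 0.271 = +0.168.

+0.17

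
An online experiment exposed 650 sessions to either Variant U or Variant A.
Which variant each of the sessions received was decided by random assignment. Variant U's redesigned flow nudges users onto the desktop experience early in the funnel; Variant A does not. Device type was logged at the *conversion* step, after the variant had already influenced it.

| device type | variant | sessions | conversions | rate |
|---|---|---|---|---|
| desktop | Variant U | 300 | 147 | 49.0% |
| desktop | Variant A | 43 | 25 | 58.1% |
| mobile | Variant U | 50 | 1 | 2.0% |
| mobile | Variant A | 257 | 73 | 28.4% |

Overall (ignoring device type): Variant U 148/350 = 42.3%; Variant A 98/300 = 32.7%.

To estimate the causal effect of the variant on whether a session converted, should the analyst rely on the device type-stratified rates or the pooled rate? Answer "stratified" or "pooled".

Within every device type level Variant A has the higher rate, yet pooled Variant U does — Simpson's reversal.
Device type is downstream of the variant. One should not condition on a consequence of treatment, so the overall rates are the right comparison.
Pooled: Variant U 42.3% vs Variant A 32.7%; Variant U is higher overall.

pooled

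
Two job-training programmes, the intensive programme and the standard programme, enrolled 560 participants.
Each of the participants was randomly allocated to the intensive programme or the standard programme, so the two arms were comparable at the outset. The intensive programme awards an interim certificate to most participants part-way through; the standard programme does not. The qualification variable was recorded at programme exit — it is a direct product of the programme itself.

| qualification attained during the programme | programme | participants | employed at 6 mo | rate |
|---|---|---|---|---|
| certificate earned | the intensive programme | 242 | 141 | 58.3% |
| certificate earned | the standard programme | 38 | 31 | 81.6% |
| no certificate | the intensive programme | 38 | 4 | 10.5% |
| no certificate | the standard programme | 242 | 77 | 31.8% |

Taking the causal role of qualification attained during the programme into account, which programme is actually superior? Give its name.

the intensive programme

the standard programme is higher inside every qualification attained during the programme stratum but the intensive programme is higher in aggregate. Whether to stratify depends on how qualification attained during the programme relates to the programme.
Qualification attained during the programme is recorded after the programme and is itself shifted by it — it sits on the causal path from programme to outcome. Conditioning on a mediator would strip out part of the effect we want; the pooled comparison gives the total causal effect.
Pooled: the intensive programme 51.8% vs the standard programme 38.6%; the intensive programme is higher overall.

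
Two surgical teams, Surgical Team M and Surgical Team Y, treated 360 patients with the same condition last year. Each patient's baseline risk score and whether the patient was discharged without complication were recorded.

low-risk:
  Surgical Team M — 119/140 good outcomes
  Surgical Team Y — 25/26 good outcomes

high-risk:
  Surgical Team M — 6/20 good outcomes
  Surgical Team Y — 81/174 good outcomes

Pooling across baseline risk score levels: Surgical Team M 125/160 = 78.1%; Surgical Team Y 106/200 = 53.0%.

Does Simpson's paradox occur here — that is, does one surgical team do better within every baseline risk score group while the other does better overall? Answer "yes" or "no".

Within each baseline risk score level (low-risk 85.0% vs 96.2%; high-risk 30.0% vs 46.6%), Surgical Team Y has the higher rate every time. Pooled: 78.1% vs 53.0% — Surgical Team M has the higher rate overall. The two comparisons disagree.

yes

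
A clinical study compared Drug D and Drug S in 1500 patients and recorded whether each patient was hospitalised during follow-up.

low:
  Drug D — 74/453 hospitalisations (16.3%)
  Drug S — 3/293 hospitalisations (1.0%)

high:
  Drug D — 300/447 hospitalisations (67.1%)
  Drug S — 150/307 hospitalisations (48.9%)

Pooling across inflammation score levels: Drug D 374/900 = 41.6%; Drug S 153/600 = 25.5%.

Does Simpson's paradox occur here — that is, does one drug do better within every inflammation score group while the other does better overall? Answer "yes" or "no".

Within each inflammation score level (low 16.3% vs 1.0%; high 67.1% vs 48.9%), Drug S has the lower rate every time. Pooled: 41.6% vs 25.5% — Drug S has the lower rate overall. They agree.

no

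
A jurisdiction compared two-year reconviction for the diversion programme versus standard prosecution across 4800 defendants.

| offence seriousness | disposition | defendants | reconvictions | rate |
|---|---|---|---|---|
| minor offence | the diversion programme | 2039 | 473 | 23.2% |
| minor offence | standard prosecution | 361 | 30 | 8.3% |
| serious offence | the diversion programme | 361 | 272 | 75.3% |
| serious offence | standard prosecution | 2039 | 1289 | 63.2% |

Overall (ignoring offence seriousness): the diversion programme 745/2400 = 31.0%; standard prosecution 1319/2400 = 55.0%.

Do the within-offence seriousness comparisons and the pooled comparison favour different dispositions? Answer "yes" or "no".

Within each offence seriousness level (minor offence 23.2% vs 8.3%; serious offence 75.3% vs 63.2%), standard prosecution has the lower rate every time. Pooled: 31.0% vs 55.0% — the diversion programme has the lower rate overall. The two comparisons disagree.

yes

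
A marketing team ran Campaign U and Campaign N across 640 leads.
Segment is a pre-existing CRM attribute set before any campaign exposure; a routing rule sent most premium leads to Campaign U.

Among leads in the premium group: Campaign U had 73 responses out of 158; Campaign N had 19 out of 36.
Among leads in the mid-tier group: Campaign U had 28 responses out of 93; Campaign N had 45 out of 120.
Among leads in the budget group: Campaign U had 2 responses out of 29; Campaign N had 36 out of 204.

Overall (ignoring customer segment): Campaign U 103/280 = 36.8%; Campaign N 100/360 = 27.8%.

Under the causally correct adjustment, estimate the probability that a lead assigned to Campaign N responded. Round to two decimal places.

The stratified and pooled comparisons disagree (Campaign N wins within each customer segment; Campaign U wins overall), so the answer turns on the causal role of customer segment.
Since customer segment is a pre-existing factor (not a product of the campaign) and it affects the outcome on its own, it is a confounder. The stratified rates, not the pooled rate, identify the causal effect.
Standardising Campaign N to the population customer segment mix: 0.303·19/36 + 0.333·45/120 + 0.364·36/204 = 0.349.

0.35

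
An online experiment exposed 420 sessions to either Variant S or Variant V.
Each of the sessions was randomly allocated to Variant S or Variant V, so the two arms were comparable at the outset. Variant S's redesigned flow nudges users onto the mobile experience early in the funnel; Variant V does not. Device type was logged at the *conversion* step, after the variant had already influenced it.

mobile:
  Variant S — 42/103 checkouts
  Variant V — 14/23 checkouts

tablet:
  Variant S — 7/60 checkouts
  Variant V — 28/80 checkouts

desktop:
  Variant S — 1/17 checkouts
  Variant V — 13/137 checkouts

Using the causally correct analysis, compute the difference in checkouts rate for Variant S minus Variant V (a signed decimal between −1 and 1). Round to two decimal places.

Device type is recorded after the variant and is itself shifted by it — it sits on the causal path from variant to outcome. Conditioning on a mediator would strip out part of the effect we want; the pooled comparison gives the total causal effect.
The causal difference is the pooled difference: 0.278 − 0.229 = +0.049.

+0.05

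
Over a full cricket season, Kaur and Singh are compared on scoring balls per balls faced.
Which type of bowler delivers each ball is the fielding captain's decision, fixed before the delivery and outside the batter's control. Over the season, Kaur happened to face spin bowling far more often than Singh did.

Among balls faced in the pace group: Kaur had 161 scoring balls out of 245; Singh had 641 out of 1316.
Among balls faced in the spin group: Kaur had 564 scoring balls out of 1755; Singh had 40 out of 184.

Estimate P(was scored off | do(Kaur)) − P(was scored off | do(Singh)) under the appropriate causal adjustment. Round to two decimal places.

Nothing the player does changes bowling type; the imbalance is an allocation artefact. With bowling type also predicting the outcome, the pooled figure is confounded, and the within-stratum comparison is the causal one.
Adjusting over the population distribution of bowling type: 0.446·(0.657−0.487) + 0.554·(0.321−0.217) = +0.133.

+0.13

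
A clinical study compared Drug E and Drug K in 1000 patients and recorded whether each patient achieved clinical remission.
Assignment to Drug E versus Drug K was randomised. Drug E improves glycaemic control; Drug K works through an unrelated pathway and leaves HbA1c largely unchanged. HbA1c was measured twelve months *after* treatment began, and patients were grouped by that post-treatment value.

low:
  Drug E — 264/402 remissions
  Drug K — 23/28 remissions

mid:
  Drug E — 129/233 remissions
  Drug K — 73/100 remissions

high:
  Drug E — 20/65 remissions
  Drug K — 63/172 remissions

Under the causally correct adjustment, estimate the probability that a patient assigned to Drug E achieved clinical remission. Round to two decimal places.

HbA1c lies on the pathway drug → HbA1c → outcome, so adjusting for it blocks the indirect effect. For the total causal effect of drug, use the unadjusted pooled rates.
So P(outcome | do(Drug E)) is just the pooled rate for Drug E: 413/700 = 0.590.

0.59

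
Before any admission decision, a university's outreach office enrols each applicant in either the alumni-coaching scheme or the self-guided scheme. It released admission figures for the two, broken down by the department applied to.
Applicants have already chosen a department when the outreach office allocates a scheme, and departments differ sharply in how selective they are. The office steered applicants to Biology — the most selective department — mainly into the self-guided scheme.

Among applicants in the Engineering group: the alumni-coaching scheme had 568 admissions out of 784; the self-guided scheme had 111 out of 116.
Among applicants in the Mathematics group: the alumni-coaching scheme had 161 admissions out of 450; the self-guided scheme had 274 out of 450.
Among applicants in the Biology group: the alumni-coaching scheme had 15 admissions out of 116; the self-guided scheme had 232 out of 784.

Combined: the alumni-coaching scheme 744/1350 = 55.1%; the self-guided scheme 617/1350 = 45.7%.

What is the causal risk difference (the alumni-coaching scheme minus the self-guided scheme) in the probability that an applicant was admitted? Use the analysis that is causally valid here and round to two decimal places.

Within every department level the self-guided scheme has the higher rate, yet pooled the alumni-coaching scheme does — Simpson's reversal.
Since department is a pre-existing factor (not a product of the outreach scheme) and it affects the outcome on its own, it is a confounder. The stratified rates, not the pooled rate, identify the causal effect.
Adjusting over the population distribution of department: 0.333·(0.724−0.957) + 0.333·(0.358−0.609) + 0.333·(0.129−0.296) = -0.217.

-0.22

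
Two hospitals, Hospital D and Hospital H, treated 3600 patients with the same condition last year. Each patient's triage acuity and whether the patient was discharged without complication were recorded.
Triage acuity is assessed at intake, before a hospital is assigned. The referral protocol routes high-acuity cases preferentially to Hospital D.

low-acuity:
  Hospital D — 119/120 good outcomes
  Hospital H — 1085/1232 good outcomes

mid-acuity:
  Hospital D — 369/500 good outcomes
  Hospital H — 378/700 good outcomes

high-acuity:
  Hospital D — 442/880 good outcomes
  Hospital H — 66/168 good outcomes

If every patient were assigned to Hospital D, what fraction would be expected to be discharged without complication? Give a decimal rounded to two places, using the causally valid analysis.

0.76

Hospital D is higher inside every triage acuity stratum but Hospital H is higher in aggregate. Whether to stratify depends on how triage acuity relates to the hospital.
Here triage acuity is a common cause — it drives both which hospital a case falls under and the outcome. The crude comparison mixes populations; the stratum-specific rates are the causally relevant ones.
Standardising Hospital D to the population triage acuity mix: 0.376·119/120 + 0.333·369/500 + 0.291·442/880 = 0.765.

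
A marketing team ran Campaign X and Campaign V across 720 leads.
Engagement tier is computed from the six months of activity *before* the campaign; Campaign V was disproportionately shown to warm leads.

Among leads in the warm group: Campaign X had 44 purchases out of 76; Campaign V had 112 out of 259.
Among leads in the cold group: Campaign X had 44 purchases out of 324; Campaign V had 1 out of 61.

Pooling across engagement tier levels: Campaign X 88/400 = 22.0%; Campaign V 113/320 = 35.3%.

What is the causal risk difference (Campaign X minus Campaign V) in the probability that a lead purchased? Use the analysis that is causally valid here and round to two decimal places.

+0.13

Since engagement tier is a pre-existing factor (not a product of the campaign) and it affects the outcome on its own, it is a confounder. The stratified rates, not the pooled rate, identify the causal effect.
Adjusting over the population distribution of engagement tier: 0.465·(0.579−0.432) + 0.535·(0.136−0.016) = +0.132.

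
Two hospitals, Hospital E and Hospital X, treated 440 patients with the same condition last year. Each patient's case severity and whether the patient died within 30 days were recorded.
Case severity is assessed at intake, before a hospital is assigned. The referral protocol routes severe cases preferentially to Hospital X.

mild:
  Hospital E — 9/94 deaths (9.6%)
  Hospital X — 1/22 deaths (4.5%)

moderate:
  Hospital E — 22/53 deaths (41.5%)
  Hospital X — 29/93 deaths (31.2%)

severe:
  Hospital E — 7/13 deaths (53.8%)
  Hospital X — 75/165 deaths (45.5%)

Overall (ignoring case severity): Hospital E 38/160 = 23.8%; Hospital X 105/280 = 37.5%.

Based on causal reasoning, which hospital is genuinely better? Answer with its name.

Hospital X

Case severity differs across hospitals for reasons unrelated to any effect of the hospital itself, and it separately predicts the outcome — a classic confounder. We must compare within case severity levels.
Within each level — mild: 9.6% vs 4.5%; moderate: 41.5% vs 31.2%; severe: 53.8% vs 45.5% — Hospital X is lower every time.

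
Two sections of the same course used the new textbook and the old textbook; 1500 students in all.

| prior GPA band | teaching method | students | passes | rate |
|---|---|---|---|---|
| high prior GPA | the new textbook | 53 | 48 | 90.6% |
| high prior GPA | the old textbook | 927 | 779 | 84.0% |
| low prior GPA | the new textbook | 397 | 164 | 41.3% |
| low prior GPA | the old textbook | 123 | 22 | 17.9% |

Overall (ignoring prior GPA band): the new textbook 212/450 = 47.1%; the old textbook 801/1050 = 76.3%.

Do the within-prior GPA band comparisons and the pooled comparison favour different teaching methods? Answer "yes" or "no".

Within each prior GPA band level (high prior GPA 90.6% vs 84.0%; low prior GPA 41.3% vs 17.9%), the new textbook has the higher rate every time. Pooled: 47.1% vs 76.3% — the old textbook has the higher rate overall. The two comparisons disagree.

yes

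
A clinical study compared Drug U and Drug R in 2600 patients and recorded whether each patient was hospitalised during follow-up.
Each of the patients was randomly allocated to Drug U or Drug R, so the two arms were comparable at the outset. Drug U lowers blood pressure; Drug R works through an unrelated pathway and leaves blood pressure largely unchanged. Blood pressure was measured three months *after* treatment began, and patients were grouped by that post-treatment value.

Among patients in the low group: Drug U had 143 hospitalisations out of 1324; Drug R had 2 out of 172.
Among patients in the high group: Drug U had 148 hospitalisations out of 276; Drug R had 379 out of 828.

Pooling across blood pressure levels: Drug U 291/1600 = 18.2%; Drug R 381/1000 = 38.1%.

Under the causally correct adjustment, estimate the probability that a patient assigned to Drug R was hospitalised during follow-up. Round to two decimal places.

Blood pressure is downstream of the drug. One should not condition on a consequence of treatment, so the overall rates are the right comparison.
So P(outcome | do(Drug R)) is just the pooled rate for Drug R: 381/1000 = 0.381.

0.38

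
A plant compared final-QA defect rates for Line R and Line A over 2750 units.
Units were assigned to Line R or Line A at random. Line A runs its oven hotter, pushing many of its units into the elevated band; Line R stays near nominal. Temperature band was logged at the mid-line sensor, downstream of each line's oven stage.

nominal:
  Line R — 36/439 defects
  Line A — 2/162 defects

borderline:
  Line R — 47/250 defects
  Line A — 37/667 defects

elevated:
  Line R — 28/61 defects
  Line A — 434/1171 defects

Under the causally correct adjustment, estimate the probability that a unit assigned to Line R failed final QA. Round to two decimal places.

0.15

In-process temperature band is recorded after the line and is itself shifted by it — it sits on the causal path from line to outcome. Conditioning on a mediator would strip out part of the effect we want; the pooled comparison gives the total causal effect.
So P(outcome | do(Line R)) is just the pooled rate for Line R: 111/750 = 0.148.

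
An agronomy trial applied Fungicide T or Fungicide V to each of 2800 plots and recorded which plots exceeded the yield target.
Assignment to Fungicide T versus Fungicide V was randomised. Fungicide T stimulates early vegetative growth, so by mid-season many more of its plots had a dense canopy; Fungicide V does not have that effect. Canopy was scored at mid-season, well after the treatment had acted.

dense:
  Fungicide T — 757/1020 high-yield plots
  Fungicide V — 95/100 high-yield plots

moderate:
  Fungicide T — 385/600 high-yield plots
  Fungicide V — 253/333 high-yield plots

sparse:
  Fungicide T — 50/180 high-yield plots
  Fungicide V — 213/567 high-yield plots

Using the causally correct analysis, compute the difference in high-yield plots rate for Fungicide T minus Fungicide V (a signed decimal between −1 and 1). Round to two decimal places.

+0.10

Mid-season canopy here is a post-treatment variable shaped by the fungicide; conditioning on it would introduce bias rather than remove it. The overall comparison is the causal one.
The causal difference is the pooled difference: 0.662 − 0.561 = +0.101.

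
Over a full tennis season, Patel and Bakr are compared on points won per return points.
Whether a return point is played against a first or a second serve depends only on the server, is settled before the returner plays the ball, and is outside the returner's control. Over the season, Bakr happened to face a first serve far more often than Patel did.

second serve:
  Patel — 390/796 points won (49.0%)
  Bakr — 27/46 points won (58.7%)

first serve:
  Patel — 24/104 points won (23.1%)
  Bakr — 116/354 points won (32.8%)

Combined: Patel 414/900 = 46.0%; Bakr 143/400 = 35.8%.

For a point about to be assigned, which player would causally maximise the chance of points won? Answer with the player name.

Serve type differs across players for reasons unrelated to any effect of the player itself, and it separately predicts the outcome — a classic confounder. We must compare within serve type levels.
Within each level — second serve: 49.0% vs 58.7%; first serve: 23.1% vs 32.8% — Bakr is higher every time.

Bakr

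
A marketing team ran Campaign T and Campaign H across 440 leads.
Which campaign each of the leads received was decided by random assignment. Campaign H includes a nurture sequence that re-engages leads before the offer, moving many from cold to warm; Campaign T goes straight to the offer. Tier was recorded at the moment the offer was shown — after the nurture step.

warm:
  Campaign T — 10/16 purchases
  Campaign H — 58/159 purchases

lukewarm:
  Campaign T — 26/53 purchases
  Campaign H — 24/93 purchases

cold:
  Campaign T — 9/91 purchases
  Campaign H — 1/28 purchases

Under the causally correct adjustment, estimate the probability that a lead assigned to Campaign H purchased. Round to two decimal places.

The distribution of engagement tier is itself part of what the campaign does — it is an intermediate outcome. Holding it fixed would remove that part of the effect; the total effect is the pooled difference.
So P(outcome | do(Campaign H)) is just the pooled rate for Campaign H: 83/280 = 0.296.

0.30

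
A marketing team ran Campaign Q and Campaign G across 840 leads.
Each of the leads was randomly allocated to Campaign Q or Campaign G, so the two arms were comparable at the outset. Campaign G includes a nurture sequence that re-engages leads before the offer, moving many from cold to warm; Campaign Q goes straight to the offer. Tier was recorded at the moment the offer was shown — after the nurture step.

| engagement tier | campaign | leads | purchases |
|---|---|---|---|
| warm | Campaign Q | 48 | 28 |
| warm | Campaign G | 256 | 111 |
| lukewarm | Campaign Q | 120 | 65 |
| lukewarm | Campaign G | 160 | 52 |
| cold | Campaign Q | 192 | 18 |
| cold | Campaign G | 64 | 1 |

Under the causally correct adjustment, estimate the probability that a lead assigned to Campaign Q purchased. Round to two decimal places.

0.31

Within every engagement tier level Campaign Q has the higher rate, yet pooled Campaign G does — Simpson's reversal.
Stratifying would compare campaigns among leads the campaigns themselves sorted into engagement tier groups — a form of selection on an intermediate. The unconditioned pooled rates give the total causal effect.
So P(outcome | do(Campaign Q)) is just the pooled rate for Campaign Q: 111/360 = 0.308.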